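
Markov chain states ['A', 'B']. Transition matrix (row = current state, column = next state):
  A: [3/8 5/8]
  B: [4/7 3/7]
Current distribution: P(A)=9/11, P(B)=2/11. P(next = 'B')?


P(next=B) = Σᵢ P(now=i)×P(i→B)
= 9/11×5/8 + 2/11×3/7
= 45/88 + 6/77 = 33/56

P = 33/56 ≈ 0.5893


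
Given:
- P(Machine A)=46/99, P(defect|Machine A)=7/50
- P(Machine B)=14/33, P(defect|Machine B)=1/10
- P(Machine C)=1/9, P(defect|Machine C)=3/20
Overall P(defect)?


P(B) = Σ P(B|Aᵢ)×P(Aᵢ)
  7/50×46/99 = 161/2475
  1/10×14/33 = 7/165
  3/20×1/9 = 1/60
Sum = 1229/9900

P(defect) = 1229/9900 ≈ 12.41%


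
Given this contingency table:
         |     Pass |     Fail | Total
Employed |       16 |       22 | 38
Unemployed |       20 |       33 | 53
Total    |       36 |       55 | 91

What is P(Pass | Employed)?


P(Pass | Employed) = 16/(16+22) = 16/38 = 8/19

P(Pass|Employed) = 8/19 ≈ 42.11%


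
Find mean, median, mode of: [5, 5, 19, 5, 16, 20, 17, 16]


Sorted: [5, 5, 5, 16, 16, 17, 19, 20]
Mean = 103/8
Median = 16
Freq: {5: 3, 19: 1, 16: 2, 20: 1, 17: 1}
Mode: [5]

Mean=103/8, Median=16, Mode=5


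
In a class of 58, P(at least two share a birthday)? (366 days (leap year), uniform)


P(all different) = Π(366-i)/366 for i=0..57
= 0.008451
P(match) = 1 - 0.008451 = 0.991549

P ≈ 0.9915 ≈ 99.15%


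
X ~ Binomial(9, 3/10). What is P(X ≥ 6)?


P(X ≥ 6) = Σ P(X=i) for i=6..9
P(X=6) = 5250987/250000000
P(X=7) = 964467/250000000
P(X=8) = 413343/1000000000
P(X=9) = 19683/1000000000
Sum = 12647421/500000000

P(X ≥ 6) = 12647421/500000000 ≈ 2.53%


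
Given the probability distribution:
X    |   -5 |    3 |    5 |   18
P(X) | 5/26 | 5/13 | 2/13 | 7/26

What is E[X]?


E[X] = Σ x·P(X=x)
= (-5)×(5/26) + (3)×(5/13) + (5)×(2/13) + (18)×(7/26)
= 151/26

E[X] = 151/26


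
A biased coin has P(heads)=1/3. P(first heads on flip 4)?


Geometric: P(X=4) = (1-p)^(k-1)×p = (2/3)^3×1/3 = 8/81

P(X=4) = 8/81 ≈ 9.88%


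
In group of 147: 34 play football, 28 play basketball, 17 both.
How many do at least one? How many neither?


|A∪B| = 34+28-17 = 45
Neither = 147-45 = 102

At least one: 45; Neither: 102


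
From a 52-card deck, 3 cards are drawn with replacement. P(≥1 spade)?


P(not a spade) = 39/52 = 3/4
P(none in 3 draws) = (3/4)^3 = 27/64
P(≥1 spade) = 1 - 27/64 = 37/64

P = 37/64 ≈ 57.81%


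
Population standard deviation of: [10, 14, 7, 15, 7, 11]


Mean = 64/6 = 32/3
  (10-32/3)²=4/9
  (14-32/3)²=100/9
  (7-32/3)²=121/9
  (15-32/3)²=169/9
  (7-32/3)²=121/9
  (11-32/3)²=1/9
Σ(x-μ)² = 172/3
σ² = (172/3)/6 = 86/9

σ = √(86/9) ≈ 3.0912


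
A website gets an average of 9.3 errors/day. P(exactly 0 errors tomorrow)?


Poisson(λ=9.3): P(X=0) = e^(-λ)×λ^k/k!
= e^(-9.3) × 9.3^0 / 0!
≈ 9.142423148e-05 × 1 / 1 ≈ 0.000091

P(X=0) ≈ 0.000091 ≈ 0.01%


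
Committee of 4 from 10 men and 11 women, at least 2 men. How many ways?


Count by #men:
  2M,2W: C(10,2)×C(11,2)=2475
  3M,1W: C(10,3)×C(11,1)=1320
  4M,0W: C(10,4)×C(11,0)=210
Total = 4005

4005


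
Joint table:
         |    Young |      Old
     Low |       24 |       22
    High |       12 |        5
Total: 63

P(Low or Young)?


P(Low∨Young) = P(Low) + P(Young) - P(Low∧Young)
= (46 + 36 - 24)/63 = 58/63

P = 58/63 ≈ 92.06%


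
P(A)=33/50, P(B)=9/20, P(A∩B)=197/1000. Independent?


P(A)×P(B) = 297/1000
P(A∩B) = 197/1000
Not equal → NOT independent

No, not independent


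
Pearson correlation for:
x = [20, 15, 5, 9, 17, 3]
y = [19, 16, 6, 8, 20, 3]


n=6, Σx=69, Σy=72, Σxy=1071, Σx²=1029, Σy²=1126
r = (6×1071 - 69×72)/√((6×1029 - 69²)(6×1126 - 72²))
= 1458/√(1413×1572) = 1458/√2221236 ≈ 1458/1490.3812 ≈ 0.9783

r ≈ 0.9783


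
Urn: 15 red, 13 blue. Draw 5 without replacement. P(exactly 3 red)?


Hypergeometric: C(15,3)×C(13,2)/C(28,5)
= 455×78/98280 = 13/36

P(X=3) = 13/36 ≈ 36.11%


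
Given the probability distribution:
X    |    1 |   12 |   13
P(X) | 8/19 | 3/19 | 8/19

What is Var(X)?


E[X] = 148/19
E[X²] = 1792/19
Var(X) = E[X²] - (E[X])² = 1792/19 - 21904/361 = 12144/361

Var(X) = 12144/361 ≈ 33.6399


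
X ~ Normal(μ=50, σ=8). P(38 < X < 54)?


z₁=(38-50)/8=-1.5, z₂=(54-50)/8=0.5
P = Φ(0.5) - Φ(-1.5) = 0.691462 - 0.066807 = 0.624655 ≈ 0.6247

P(38 < X < 54) ≈ 0.6247


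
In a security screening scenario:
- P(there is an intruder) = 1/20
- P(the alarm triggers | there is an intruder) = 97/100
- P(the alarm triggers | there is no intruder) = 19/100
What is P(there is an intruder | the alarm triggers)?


Using Bayes' theorem:
P(A|B) = P(B|A)·P(A) / P(B)

P(the alarm triggers) = 97/100 × 1/20 + 19/100 × 19/20
= 97/2000 + 361/2000 = 229/1000

P(there is an intruder|the alarm triggers) = (97/2000) / (229/1000) = 97/458

P(there is an intruder|the alarm triggers) = 97/458 ≈ 21.18%


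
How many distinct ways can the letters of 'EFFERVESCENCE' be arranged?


Letters: 13, freq: {'E': 5, 'F': 2, 'R': 1, 'V': 1, 'S': 1, 'C': 2, 'N': 1}
13!/(5!×2!×1!×1!×1!×2!×1!) = 6227020800/480 = 12972960

12972960


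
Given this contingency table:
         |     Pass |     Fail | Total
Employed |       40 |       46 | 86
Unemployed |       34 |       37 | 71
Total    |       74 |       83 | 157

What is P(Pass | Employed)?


P(Pass | Employed) = 40/(40+46) = 40/86 = 20/43

P(Pass|Employed) = 20/43 ≈ 46.51%


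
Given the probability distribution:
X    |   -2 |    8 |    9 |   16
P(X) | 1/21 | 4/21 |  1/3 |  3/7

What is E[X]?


E[X] = Σ x·P(X=x)
= (-2)×(1/21) + (8)×(4/21) + (9)×(1/3) + (16)×(3/7)
= 79/7

E[X] = 79/7


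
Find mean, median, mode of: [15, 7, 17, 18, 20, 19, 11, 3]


Sorted: [3, 7, 11, 15, 17, 18, 19, 20]
Mean = 110/8 = 55/4
Median = 16
Freq: {15: 1, 7: 1, 17: 1, 18: 1, 20: 1, 19: 1, 11: 1, 3: 1}
Mode: No mode

Mean=55/4, Median=16, Mode=No mode


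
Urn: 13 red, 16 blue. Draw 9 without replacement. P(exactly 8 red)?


Hypergeometric: C(13,8)×C(16,1)/C(29,9)
= 1287×16/10015005 = 48/23345

P(X=8) = 48/23345 ≈ 0.21%


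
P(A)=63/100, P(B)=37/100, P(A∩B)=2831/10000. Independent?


P(A)×P(B) = 2331/10000
P(A∩B) = 2831/10000
Not equal → NOT independent

No, not independent


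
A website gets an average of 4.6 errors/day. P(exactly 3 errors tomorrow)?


Poisson(λ=4.6): P(X=3) = e^(-λ)×λ^k/k!
= e^(-4.6) × 4.6^3 / 3!
≈ 0.01005183574 × 97.336 / 6 ≈ 0.163068

P(X=3) ≈ 0.163068 ≈ 16.31%


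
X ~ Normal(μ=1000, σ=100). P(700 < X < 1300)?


z₁=(700-1000)/100=-3.0, z₂=(1300-1000)/100=3.0
P = Φ(3.0) - Φ(-3.0) = 0.998650 - 0.001350 = 0.997300 ≈ 0.9973

P(700 < X < 1300) ≈ 0.9973


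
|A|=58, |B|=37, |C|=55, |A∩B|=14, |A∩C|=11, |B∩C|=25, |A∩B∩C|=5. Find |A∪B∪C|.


|A∪B∪C| = 58+37+55-14-11-25+5 = 105

|A∪B∪C| = 105


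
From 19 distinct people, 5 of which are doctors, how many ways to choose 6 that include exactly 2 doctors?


Choose 2 of the 5 doctors and 4 of the other 14 people:
C(5,2)×C(14,4) = 10×1001 = 10010

10010


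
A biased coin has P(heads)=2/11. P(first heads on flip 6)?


Geometric: P(X=6) = (1-p)^(k-1)×p = (9/11)^5×2/11 = 118098/1771561

P(X=6) = 118098/1771561 ≈ 6.67%


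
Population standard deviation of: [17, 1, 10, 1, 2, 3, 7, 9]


Mean = 50/8 = 25/4
  (17-25/4)²=1849/16
  (1-25/4)²=441/16
  (10-25/4)²=225/16
  (1-25/4)²=441/16
  (2-25/4)²=289/16
  (3-25/4)²=169/16
  (7-25/4)²=9/16
  (9-25/4)²=121/16
Σ(x-μ)² = 443/2
σ² = (443/2)/8 = 443/16

σ = √(443/16) ≈ 5.2619


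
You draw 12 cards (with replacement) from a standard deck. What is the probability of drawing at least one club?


P(not a club) = 39/52 = 3/4
P(none in 12 draws) = (3/4)^12 = 531441/16777216
P(≥1 club) = 1 - 531441/16777216 = 16245775/16777216

P = 16245775/16777216 ≈ 96.83%


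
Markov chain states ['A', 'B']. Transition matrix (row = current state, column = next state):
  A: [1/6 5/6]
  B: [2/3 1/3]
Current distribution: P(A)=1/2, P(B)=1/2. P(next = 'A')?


P(next=A) = Σᵢ P(now=i)×P(i→A)
= 1/2×1/6 + 1/2×2/3
= 1/12 + 1/3 = 5/12

P = 5/12 ≈ 0.4167


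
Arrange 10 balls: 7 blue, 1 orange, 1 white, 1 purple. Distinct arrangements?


10!/(7!×1!×1!×1!) = 720

720


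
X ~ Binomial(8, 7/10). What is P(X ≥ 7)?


P(X ≥ 7) = Σ P(X=i) for i=7..8
P(X=7) = 2470629/12500000
P(X=8) = 5764801/100000000
Sum = 25529833/100000000

P(X ≥ 7) = 25529833/100000000 ≈ 25.53%


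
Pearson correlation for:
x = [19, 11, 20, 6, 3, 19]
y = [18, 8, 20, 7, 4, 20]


n=6, Σx=78, Σy=77, Σxy=1264, Σx²=1288, Σy²=1253
r = (6×1264 - 78×77)/√((6×1288 - 78²)(6×1253 - 77²))
= 1578/√(1644×1589) = 1578/√2612316 ≈ 1578/1616.2661 ≈ 0.9763

r ≈ 0.9763


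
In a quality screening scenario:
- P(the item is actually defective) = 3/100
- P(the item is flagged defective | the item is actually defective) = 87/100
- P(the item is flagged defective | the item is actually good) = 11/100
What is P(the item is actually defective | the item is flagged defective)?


Using Bayes' theorem:
P(A|B) = P(B|A)·P(A) / P(B)

P(the item is flagged defective) = 87/100 × 3/100 + 11/100 × 97/100
= 261/10000 + 1067/10000 = 83/625

P(the item is actually defective|the item is flagged defective) = (261/10000) / (83/625) = 261/1328

P(the item is actually defective|the item is flagged defective) = 261/1328 ≈ 19.65%


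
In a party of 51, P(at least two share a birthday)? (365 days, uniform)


P(all different) = Π(365-i)/365 for i=0..50
= 0.025568
P(match) = 1 - 0.025568 = 0.974432

P ≈ 0.9744 ≈ 97.44%


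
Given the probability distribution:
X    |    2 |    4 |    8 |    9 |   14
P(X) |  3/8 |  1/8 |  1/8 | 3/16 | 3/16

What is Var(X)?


E[X] = 105/16
E[X²] = 1015/16
Var(X) = E[X²] - (E[X])² = 1015/16 - 11025/256 = 5215/256

Var(X) = 5215/256 ≈ 20.3711


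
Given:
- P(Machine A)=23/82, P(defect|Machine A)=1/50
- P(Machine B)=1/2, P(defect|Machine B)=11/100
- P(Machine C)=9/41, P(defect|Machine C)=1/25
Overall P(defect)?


P(B) = Σ P(B|Aᵢ)×P(Aᵢ)
  1/50×23/82 = 23/4100
  11/100×1/2 = 11/200
  1/25×9/41 = 9/1025
Sum = 569/8200

P(defect) = 569/8200 ≈ 6.94%


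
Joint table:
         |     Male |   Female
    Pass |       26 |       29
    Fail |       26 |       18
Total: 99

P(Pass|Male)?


P(Pass|Male) = 26/(26+26) = 26/52 = 1/2

P = 1/2 ≈ 50.00%


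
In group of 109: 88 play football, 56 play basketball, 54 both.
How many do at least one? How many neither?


|A∪B| = 88+56-54 = 90
Neither = 109-90 = 19

At least one: 90; Neither: 19


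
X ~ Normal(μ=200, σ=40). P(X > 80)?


z = (80-200)/40 = -3.0
P(X > 80) = 1 - P(Z ≤ -3.0) = 1 - 0.0013 = 0.9987

P(X > 80) ≈ 0.9987


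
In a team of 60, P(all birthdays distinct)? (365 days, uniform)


P(all different) = Π(365-i)/365 for i=0..59
= (365/365)×(364/365)×...×(306/365)
= 0.005877

P ≈ 0.0059 ≈ 0.59%


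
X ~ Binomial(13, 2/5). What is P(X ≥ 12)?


P(X ≥ 12) = Σ P(X=i) for i=12..13
P(X=12) = 159744/1220703125
P(X=13) = 8192/1220703125
Sum = 167936/1220703125

P(X ≥ 12) = 167936/1220703125 ≈ 0.01%


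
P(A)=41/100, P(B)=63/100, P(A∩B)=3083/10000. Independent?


P(A)×P(B) = 2583/10000
P(A∩B) = 3083/10000
Not equal → NOT independent

No, not independent


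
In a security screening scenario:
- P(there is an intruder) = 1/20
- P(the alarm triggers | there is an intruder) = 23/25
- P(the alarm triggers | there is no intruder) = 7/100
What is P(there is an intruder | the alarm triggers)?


Using Bayes' theorem:
P(A|B) = P(B|A)·P(A) / P(B)

P(the alarm triggers) = 23/25 × 1/20 + 7/100 × 19/20
= 23/500 + 133/2000 = 9/80

P(there is an intruder|the alarm triggers) = (23/500) / (9/80) = 92/225

P(there is an intruder|the alarm triggers) = 92/225 ≈ 40.89%


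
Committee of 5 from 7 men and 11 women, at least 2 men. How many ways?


Count by #men:
  2M,3W: C(7,2)×C(11,3)=3465
  3M,2W: C(7,3)×C(11,2)=1925
  4M,1W: C(7,4)×C(11,1)=385
  5M,0W: C(7,5)×C(11,0)=21
Total = 5796

5796


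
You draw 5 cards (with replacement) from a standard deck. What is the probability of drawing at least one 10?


P(not a 10) = 48/52 = 12/13
P(none in 5 draws) = (12/13)^5 = 248832/371293
P(≥1 10) = 1 - 248832/371293 = 122461/371293

P = 122461/371293 ≈ 32.98%


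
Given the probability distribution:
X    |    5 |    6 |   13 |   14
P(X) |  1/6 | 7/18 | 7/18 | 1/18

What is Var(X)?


E[X] = 9
E[X²] = 853/9
Var(X) = E[X²] - (E[X])² = 853/9 - 81 = 124/9

Var(X) = 124/9 ≈ 13.7778


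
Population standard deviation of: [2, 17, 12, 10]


Mean = 41/4
  (2-41/4)²=1089/16
  (17-41/4)²=729/16
  (12-41/4)²=49/16
  (10-41/4)²=1/16
Σ(x-μ)² = 467/4
σ² = (467/4)/4 = 467/16

σ = √(467/16) ≈ 5.4025


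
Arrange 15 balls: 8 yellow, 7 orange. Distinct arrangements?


15!/(8!×7!) = 6435

6435


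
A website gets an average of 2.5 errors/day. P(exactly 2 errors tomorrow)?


Poisson(λ=2.5): P(X=2) = e^(-λ)×λ^k/k!
= e^(-2.5) × 2.5^2 / 2!
≈ 0.08208499862 × 6.25 / 2 ≈ 0.256516

P(X=2) ≈ 0.256516 ≈ 25.65%


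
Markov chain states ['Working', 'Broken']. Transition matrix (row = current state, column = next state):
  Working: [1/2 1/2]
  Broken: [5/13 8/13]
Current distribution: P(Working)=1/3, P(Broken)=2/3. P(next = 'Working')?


P(next=Working) = Σᵢ P(now=i)×P(i→Working)
= 1/3×1/2 + 2/3×5/13
= 1/6 + 10/39 = 11/26

P = 11/26 ≈ 0.4231


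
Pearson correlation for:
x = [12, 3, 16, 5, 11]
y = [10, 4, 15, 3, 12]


n=5, Σx=47, Σy=44, Σxy=519, Σx²=555, Σy²=494
r = (5×519 - 47×44)/√((5×555 - 47²)(5×494 - 44²))
= 527/√(566×534) = 527/√302244 ≈ 527/549.7672 ≈ 0.9586

r ≈ 0.9586


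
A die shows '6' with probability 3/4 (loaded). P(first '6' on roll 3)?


Geometric: P(X=3) = (1-p)^(k-1)×p = (1/4)^2×3/4 = 3/64

P(X=3) = 3/64 ≈ 4.69%


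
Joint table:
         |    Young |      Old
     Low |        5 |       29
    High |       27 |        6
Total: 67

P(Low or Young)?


P(Low∨Young) = P(Low) + P(Young) - P(Low∧Young)
= (34 + 32 - 5)/67 = 61/67

P = 61/67 ≈ 91.04%


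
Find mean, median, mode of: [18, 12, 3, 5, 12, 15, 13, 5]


Sorted: [3, 5, 5, 12, 12, 13, 15, 18]
Mean = 83/8
Median = 12
Freq: {18: 1, 12: 2, 3: 1, 5: 2, 15: 1, 13: 1}
Mode: [5, 12]

Mean=83/8, Median=12, Mode=[5, 12]


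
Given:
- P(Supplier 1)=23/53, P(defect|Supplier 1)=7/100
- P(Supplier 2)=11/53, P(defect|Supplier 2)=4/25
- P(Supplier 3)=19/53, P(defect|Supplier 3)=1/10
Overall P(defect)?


P(B) = Σ P(B|Aᵢ)×P(Aᵢ)
  7/100×23/53 = 161/5300
  4/25×11/53 = 44/1325
  1/10×19/53 = 19/530
Sum = 527/5300

P(defect) = 527/5300 ≈ 9.94%


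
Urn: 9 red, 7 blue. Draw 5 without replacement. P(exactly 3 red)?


Hypergeometric: C(9,3)×C(7,2)/C(16,5)
= 84×21/4368 = 21/52

P(X=3) = 21/52 ≈ 40.38%


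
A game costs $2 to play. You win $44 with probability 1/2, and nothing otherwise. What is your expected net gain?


E[gain] = (44-2)×1/2 + (-2)×1/2
= 21 - 1 = 20

Expected net gain = $20 ≈ $20.00


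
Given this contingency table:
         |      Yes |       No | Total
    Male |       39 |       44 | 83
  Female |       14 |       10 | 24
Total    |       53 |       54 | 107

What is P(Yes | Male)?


P(Yes | Male) = 39/(39+44) = 39/83

P(Yes|Male) = 39/83 ≈ 46.99%


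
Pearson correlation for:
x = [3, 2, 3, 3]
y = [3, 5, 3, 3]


n=4, Σx=11, Σy=14, Σxy=37, Σx²=31, Σy²=52
r = (4×37 - 11×14)/√((4×31 - 11²)(4×52 - 14²))
= -6/√(3×12) = -6/√36 ≈ -6/6.0000 ≈ -1.0000

r ≈ -1.0000


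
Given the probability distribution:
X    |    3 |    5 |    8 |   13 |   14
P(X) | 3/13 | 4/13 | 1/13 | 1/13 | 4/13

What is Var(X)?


E[X] = 106/13
E[X²] = 88
Var(X) = E[X²] - (E[X])² = 88 - 11236/169 = 3636/169

Var(X) = 3636/169 ≈ 21.5148


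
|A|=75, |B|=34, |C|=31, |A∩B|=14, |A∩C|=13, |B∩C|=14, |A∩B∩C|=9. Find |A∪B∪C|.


|A∪B∪C| = 75+34+31-14-13-14+9 = 108

|A∪B∪C| = 108


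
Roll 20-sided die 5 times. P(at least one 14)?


P(no 14)^5 = (19/20)^5 = 2476099/3200000
P(≥1) = 1 - 2476099/3200000 = 723901/3200000

P = 723901/3200000 ≈ 22.62%


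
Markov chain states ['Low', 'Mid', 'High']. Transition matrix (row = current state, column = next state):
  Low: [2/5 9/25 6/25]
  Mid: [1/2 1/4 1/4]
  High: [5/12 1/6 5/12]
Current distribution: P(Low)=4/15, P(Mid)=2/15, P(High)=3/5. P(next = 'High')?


P(next=High) = Σᵢ P(now=i)×P(i→High)
= 4/15×6/25 + 2/15×1/4 + 3/5×5/12
= 8/125 + 1/30 + 1/4 = 521/1500

P = 521/1500 ≈ 0.3473


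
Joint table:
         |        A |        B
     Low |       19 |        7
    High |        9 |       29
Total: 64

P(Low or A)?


P(Low∨A) = P(Low) + P(A) - P(Low∧A)
= (26 + 28 - 19)/64 = 35/64

P = 35/64 ≈ 54.69%


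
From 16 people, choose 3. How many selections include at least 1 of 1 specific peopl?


Complement: C(16,3) - C(15,3) = 560 - 455 = 105

105


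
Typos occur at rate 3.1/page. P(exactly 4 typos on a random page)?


Poisson(λ=3.1): P(X=4) = e^(-λ)×λ^k/k!
= e^(-3.1) × 3.1^4 / 4!
≈ 0.04504920239 × 92.3521 / 24 ≈ 0.173350

P(X=4) ≈ 0.173350 ≈ 17.33%


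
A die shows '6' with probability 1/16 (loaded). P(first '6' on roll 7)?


Geometric: P(X=7) = (1-p)^(k-1)×p = (15/16)^6×1/16 = 11390625/268435456

P(X=7) = 11390625/268435456 ≈ 4.24%


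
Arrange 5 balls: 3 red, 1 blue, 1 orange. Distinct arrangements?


5!/(3!×1!×1!) = 20

20


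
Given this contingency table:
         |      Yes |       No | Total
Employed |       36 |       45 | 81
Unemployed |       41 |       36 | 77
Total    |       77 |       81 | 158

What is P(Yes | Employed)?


P(Yes | Employed) = 36/(36+45) = 36/81 = 4/9

P(Yes|Employed) = 4/9 ≈ 44.44%


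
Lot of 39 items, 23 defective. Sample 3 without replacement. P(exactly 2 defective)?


Hypergeometric: C(23,2)×C(16,1)/C(39,3)
= 253×16/9139 = 4048/9139

P(X=2) = 4048/9139 ≈ 44.29%


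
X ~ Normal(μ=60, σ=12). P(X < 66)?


z = (66-60)/12 = 0.5
P(Z < 0.5) = 0.6915

P(X < 66) ≈ 0.6915


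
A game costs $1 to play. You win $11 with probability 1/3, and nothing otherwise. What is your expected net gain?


E[gain] = (11-1)×1/3 + (-1)×2/3
= 10/3 - 2/3 = 8/3

Expected net gain = $8/3 ≈ $2.67


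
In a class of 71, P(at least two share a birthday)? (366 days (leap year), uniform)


P(all different) = Π(366-i)/366 for i=0..70
= 0.000694
P(match) = 1 - 0.000694 = 0.999306

P ≈ 0.9993 ≈ 99.93%


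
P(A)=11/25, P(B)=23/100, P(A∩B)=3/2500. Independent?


P(A)×P(B) = 253/2500
P(A∩B) = 3/2500
Not equal → NOT independent

No, not independent


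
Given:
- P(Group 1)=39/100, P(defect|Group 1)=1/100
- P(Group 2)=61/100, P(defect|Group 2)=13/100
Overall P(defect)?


P(B) = Σ P(B|Aᵢ)×P(Aᵢ)
  1/100×39/100 = 39/10000
  13/100×61/100 = 793/10000
Sum = 52/625

P(defect) = 52/625 ≈ 8.32%


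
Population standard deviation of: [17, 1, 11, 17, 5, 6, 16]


Mean = 73/7
  (17-73/7)²=2116/49
  (1-73/7)²=4356/49
  (11-73/7)²=16/49
  (17-73/7)²=2116/49
  (5-73/7)²=1444/49
  (6-73/7)²=961/49
  (16-73/7)²=1521/49
Σ(x-μ)² = 1790/7
σ² = (1790/7)/7 = 1790/49

σ = √(1790/49) ≈ 6.0441


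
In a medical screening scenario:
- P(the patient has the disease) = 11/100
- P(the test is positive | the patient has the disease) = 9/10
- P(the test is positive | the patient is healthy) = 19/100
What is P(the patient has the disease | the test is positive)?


Using Bayes' theorem:
P(A|B) = P(B|A)·P(A) / P(B)

P(the test is positive) = 9/10 × 11/100 + 19/100 × 89/100
= 99/1000 + 1691/10000 = 2681/10000

P(the patient has the disease|the test is positive) = (99/1000) / (2681/10000) = 990/2681

P(the patient has the disease|the test is positive) = 990/2681 ≈ 36.93%


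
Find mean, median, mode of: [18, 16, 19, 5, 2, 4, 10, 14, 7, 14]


Sorted: [2, 4, 5, 7, 10, 14, 14, 16, 18, 19]
Mean = 109/10
Median = 12
Freq: {18: 1, 16: 1, 19: 1, 5: 1, 2: 1, 4: 1, 10: 1, 14: 2, 7: 1}
Mode: [14]

Mean=109/10, Median=12, Mode=14


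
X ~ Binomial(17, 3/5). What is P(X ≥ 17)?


P(X ≥ 17) = Σ P(X=i) for i=17..17
P(X=17) = 129140163/762939453125
Sum = 129140163/762939453125

P(X ≥ 17) = 129140163/762939453125 ≈ 0.02%


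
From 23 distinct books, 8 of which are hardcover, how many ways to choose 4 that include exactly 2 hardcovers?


Choose 2 of the 8 hardcovers and 2 of the other 15 books:
C(8,2)×C(15,2) = 28×105 = 2940

2940


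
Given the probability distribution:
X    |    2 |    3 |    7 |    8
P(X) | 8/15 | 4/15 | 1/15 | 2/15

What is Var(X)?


E[X] = 17/5
E[X²] = 49/3
Var(X) = E[X²] - (E[X])² = 49/3 - 289/25 = 358/75

Var(X) = 358/75 ≈ 4.7733


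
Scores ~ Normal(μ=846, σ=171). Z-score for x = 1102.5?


z = (x - μ)/σ = (1102.5 - 846)/171 = 1.5

z = 1.5


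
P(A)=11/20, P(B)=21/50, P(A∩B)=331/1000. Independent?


P(A)×P(B) = 231/1000
P(A∩B) = 331/1000
Not equal → NOT independent

No, not independent


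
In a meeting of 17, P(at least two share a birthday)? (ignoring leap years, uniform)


P(all different) = Π(365-i)/365 for i=0..16
= 0.684992
P(match) = 1 - 0.684992 = 0.315008

P ≈ 0.3150 ≈ 31.50%


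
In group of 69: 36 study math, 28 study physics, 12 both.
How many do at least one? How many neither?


|A∪B| = 36+28-12 = 52
Neither = 69-52 = 17

At least one: 52; Neither: 17


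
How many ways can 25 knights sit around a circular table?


Circular arrangements of 25 distinct objects: fix one position to break rotational symmetry.
(n-1)! = 24! = 620448401733239439360000

620448401733239439360000


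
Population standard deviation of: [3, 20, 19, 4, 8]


Mean = 54/5
  (3-54/5)²=1521/25
  (20-54/5)²=2116/25
  (19-54/5)²=1681/25
  (4-54/5)²=1156/25
  (8-54/5)²=196/25
Σ(x-μ)² = 1334/5
σ² = (1334/5)/5 = 1334/25

σ = √(1334/25) ≈ 7.3048


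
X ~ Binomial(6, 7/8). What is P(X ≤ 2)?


P(X ≤ 2) = Σ P(X=i) for i=0..2
P(X=0) = 1/262144
P(X=1) = 21/131072
P(X=2) = 735/262144
Sum = 389/131072

P(X ≤ 2) = 389/131072 ≈ 0.30%


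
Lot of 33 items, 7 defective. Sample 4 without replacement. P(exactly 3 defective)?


Hypergeometric: C(7,3)×C(26,1)/C(33,4)
= 35×26/40920 = 91/4092

P(X=3) = 91/4092 ≈ 2.22%


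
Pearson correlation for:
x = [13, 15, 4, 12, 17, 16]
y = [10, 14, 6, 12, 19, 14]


n=6, Σx=77, Σy=75, Σxy=1055, Σx²=1099, Σy²=1033
r = (6×1055 - 77×75)/√((6×1099 - 77²)(6×1033 - 75²))
= 555/√(665×573) = 555/√381045 ≈ 555/617.2884 ≈ 0.8991

r ≈ 0.8991


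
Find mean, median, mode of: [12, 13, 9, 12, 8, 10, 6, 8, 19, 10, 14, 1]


Sorted: [1, 6, 8, 8, 9, 10, 10, 12, 12, 13, 14, 19]
Mean = 122/12 = 61/6
Median = 10
Freq: {12: 2, 13: 1, 9: 1, 8: 2, 10: 2, 6: 1, 19: 1, 14: 1, 1: 1}
Mode: [8, 10, 12]

Mean=61/6, Median=10, Mode=[8, 10, 12]


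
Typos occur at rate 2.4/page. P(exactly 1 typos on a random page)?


Poisson(λ=2.4): P(X=1) = e^(-λ)×λ^k/k!
= e^(-2.4) × 2.4^1 / 1!
≈ 0.09071795329 × 2.4 / 1 ≈ 0.217723

P(X=1) ≈ 0.217723 ≈ 21.77%


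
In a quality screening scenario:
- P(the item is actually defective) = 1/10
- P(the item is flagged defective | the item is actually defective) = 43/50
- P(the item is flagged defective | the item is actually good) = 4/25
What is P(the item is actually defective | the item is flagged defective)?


Using Bayes' theorem:
P(A|B) = P(B|A)·P(A) / P(B)

P(the item is flagged defective) = 43/50 × 1/10 + 4/25 × 9/10
= 43/500 + 18/125 = 23/100

P(the item is actually defective|the item is flagged defective) = (43/500) / (23/100) = 43/115

P(the item is actually defective|the item is flagged defective) = 43/115 ≈ 37.39%


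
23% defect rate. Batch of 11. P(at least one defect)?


P(all good) = (77/100)^11 = 564154396389137449973/10000000000000000000000
P(≥1 defect) = 9435845603610862550027/10000000000000000000000

P = 9435845603610862550027/10000000000000000000000 ≈ 94.36%


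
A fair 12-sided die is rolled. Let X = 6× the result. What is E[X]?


E[die] = (1+12)/2 = 13/2
E[X] = 6 × 13/2 = 39

E[X] = 39


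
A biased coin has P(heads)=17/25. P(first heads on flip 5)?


Geometric: P(X=5) = (1-p)^(k-1)×p = (8/25)^4×17/25 = 69632/9765625

P(X=5) = 69632/9765625 ≈ 0.71%


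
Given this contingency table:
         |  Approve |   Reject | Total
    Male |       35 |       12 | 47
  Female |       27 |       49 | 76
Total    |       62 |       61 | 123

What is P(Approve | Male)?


P(Approve | Male) = 35/(35+12) = 35/47

P(Approve|Male) = 35/47 ≈ 74.47%


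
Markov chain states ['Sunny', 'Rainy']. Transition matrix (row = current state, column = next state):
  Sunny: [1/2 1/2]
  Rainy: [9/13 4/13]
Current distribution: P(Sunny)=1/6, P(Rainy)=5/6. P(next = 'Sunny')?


P(next=Sunny) = Σᵢ P(now=i)×P(i→Sunny)
= 1/6×1/2 + 5/6×9/13
= 1/12 + 15/26 = 103/156

P = 103/156 ≈ 0.6603


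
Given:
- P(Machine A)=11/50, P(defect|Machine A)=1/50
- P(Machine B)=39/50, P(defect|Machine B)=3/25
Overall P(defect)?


P(B) = Σ P(B|Aᵢ)×P(Aᵢ)
  1/50×11/50 = 11/2500
  3/25×39/50 = 117/1250
Sum = 49/500

P(defect) = 49/500 ≈ 9.80%


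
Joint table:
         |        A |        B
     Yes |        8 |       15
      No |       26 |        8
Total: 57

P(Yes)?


P(Yes) = (8+15)/57 = 23/57

P(Yes) = 23/57 ≈ 40.35%


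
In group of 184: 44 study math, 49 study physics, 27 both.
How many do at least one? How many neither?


|A∪B| = 44+49-27 = 66
Neither = 184-66 = 118

At least one: 66; Neither: 118


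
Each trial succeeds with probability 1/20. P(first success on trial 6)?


Geometric: P(X=6) = (1-p)^(k-1)×p = (19/20)^5×1/20 = 2476099/64000000

P(X=6) = 2476099/64000000 ≈ 3.87%


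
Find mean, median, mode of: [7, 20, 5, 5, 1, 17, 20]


Sorted: [1, 5, 5, 7, 17, 20, 20]
Mean = 75/7
Median = 7
Freq: {7: 1, 20: 2, 5: 2, 1: 1, 17: 1}
Mode: [5, 20]

Mean=75/7, Median=7, Mode=[5, 20]


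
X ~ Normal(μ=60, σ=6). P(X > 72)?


z = (72-60)/6 = 2.0
P(X > 72) = 1 - P(Z ≤ 2.0) = 1 - 0.9772 = 0.0228

P(X > 72) ≈ 0.0228


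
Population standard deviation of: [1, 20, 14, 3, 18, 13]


Mean = 69/6 = 23/2
  (1-23/2)²=441/4
  (20-23/2)²=289/4
  (14-23/2)²=25/4
  (3-23/2)²=289/4
  (18-23/2)²=169/4
  (13-23/2)²=9/4
Σ(x-μ)² = 611/2
σ² = (611/2)/6 = 611/12

σ = √(611/12) ≈ 7.1356


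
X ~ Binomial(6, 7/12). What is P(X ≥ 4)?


P(X ≥ 4) = Σ P(X=i) for i=4..6
P(X=4) = 300125/995328
P(X=5) = 84035/497664
P(X=6) = 117649/2985984
Sum = 761117/1492992

P(X ≥ 4) = 761117/1492992 ≈ 50.98%


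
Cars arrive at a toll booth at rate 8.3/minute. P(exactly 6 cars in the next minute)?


Poisson(λ=8.3): P(X=6) = e^(-λ)×λ^k/k!
= e^(-8.3) × 8.3^6 / 6!
≈ 0.0002485168271 × 326940.373369 / 720 ≈ 0.112847

P(X=6) ≈ 0.112847 ≈ 11.28%


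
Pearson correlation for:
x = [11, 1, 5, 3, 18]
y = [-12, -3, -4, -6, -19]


n=5, Σx=38, Σy=-44, Σxy=-515, Σx²=480, Σy²=566
r = (5×(-515) - 38×(-44))/√((5×480 - 38²)(5×566 - (-44)²))
= -903/√(956×894) = -903/√854664 ≈ -903/924.4804 ≈ -0.9768

r ≈ -0.9768


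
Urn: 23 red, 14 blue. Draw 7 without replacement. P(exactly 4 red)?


Hypergeometric: C(23,4)×C(14,3)/C(37,7)
= 8855×364/10295472 = 73255/233988

P(X=4) = 73255/233988 ≈ 31.31%


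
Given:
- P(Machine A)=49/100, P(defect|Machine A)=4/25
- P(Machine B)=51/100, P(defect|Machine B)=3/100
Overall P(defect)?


P(B) = Σ P(B|Aᵢ)×P(Aᵢ)
  4/25×49/100 = 49/625
  3/100×51/100 = 153/10000
Sum = 937/10000

P(defect) = 937/10000 ≈ 9.37%


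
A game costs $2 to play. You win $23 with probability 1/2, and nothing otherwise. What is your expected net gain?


E[gain] = (23-2)×1/2 + (-2)×1/2
= 21/2 - 1 = 19/2

Expected net gain = $19/2 ≈ $9.50


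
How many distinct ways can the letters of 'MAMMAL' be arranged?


Letters: 6, freq: {'M': 3, 'A': 2, 'L': 1}
6!/(3!×2!×1!) = 720/12 = 60

60


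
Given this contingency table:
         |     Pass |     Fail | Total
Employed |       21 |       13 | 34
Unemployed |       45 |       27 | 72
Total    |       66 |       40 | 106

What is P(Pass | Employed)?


P(Pass | Employed) = 21/(21+13) = 21/34

P(Pass|Employed) = 21/34 ≈ 61.76%


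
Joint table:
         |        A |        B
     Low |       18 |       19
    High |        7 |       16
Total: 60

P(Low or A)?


P(Low∨A) = P(Low) + P(A) - P(Low∧A)
= (37 + 25 - 18)/60 = 44/60 = 11/15

P = 11/15 ≈ 73.33%


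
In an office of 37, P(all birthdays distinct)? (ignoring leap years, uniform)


P(all different) = Π(365-i)/365 for i=0..36
= (365/365)×(364/365)×...×(329/365)
= 0.151266

P ≈ 0.1513 ≈ 15.13%


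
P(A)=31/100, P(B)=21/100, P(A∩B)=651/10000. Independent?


P(A)×P(B) = 651/10000
P(A∩B) = 651/10000
Equal ✓ → Independent

Yes, independent


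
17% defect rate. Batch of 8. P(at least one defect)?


P(all good) = (83/100)^8 = 2252292232139041/10000000000000000
P(≥1 defect) = 7747707767860959/10000000000000000

P = 7747707767860959/10000000000000000 ≈ 77.48%


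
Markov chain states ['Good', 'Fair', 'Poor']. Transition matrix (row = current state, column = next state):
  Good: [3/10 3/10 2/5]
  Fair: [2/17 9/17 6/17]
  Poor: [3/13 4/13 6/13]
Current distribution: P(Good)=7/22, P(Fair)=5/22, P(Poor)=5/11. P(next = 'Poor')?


P(next=Poor) = Σᵢ P(now=i)×P(i→Poor)
= 7/22×2/5 + 5/22×6/17 + 5/11×6/13
= 7/55 + 15/187 + 30/143 = 5072/12155

P = 5072/12155 ≈ 0.4173


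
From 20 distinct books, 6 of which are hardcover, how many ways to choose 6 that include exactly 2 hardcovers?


Choose 2 of the 6 hardcovers and 4 of the other 14 books:
C(6,2)×C(14,4) = 15×1001 = 15015

15015


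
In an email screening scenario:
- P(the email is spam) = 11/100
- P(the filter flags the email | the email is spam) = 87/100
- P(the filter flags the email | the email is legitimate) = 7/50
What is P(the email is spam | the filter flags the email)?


Using Bayes' theorem:
P(A|B) = P(B|A)·P(A) / P(B)

P(the filter flags the email) = 87/100 × 11/100 + 7/50 × 89/100
= 957/10000 + 623/5000 = 2203/10000

P(the email is spam|the filter flags the email) = (957/10000) / (2203/10000) = 957/2203

P(the email is spam|the filter flags the email) = 957/2203 ≈ 43.44%


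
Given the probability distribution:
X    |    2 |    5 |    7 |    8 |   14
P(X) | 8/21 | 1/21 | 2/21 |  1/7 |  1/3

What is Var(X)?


E[X] = 157/21
E[X²] = 573/7
Var(X) = E[X²] - (E[X])² = 573/7 - 24649/441 = 11450/441

Var(X) = 11450/441 ≈ 25.9637


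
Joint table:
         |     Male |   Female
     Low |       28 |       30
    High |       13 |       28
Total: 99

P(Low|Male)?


P(Low|Male) = 28/(28+13) = 28/41

P = 28/41 ≈ 68.29%


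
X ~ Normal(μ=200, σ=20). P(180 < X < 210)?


z₁=(180-200)/20=-1.0, z₂=(210-200)/20=0.5
P = Φ(0.5) - Φ(-1.0) = 0.691462 - 0.158655 = 0.532807 ≈ 0.5328

P(180 < X < 210) ≈ 0.5328


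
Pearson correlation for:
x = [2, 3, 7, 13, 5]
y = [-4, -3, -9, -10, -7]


n=5, Σx=30, Σy=-33, Σxy=-245, Σx²=256, Σy²=255
r = (5×(-245) - 30×(-33))/√((5×256 - 30²)(5×255 - (-33)²))
= -235/√(380×186) = -235/√70680 ≈ -235/265.8571 ≈ -0.8839

r ≈ -0.8839


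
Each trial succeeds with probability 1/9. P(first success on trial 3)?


Geometric: P(X=3) = (1-p)^(k-1)×p = (8/9)^2×1/9 = 64/729

P(X=3) = 64/729 ≈ 8.78%


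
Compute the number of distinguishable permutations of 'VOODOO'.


Letters: 6, freq: {'V': 1, 'O': 4, 'D': 1}
6!/(1!×4!×1!) = 720/24 = 30

30


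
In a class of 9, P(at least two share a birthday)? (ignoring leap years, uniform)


P(all different) = Π(365-i)/365 for i=0..8
= 0.905376
P(match) = 1 - 0.905376 = 0.094624

P ≈ 0.0946 ≈ 9.46%


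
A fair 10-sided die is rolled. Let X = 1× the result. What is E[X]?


E[die] = (1+10)/2 = 11/2
E[X] = 1 × 11/2 = 11/2

E[X] = 11/2


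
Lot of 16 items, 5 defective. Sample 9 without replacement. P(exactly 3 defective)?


Hypergeometric: C(5,3)×C(11,6)/C(16,9)
= 10×462/11440 = 21/52

P(X=3) = 21/52 ≈ 40.38%


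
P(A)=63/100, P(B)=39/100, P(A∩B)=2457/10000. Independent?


P(A)×P(B) = 2457/10000
P(A∩B) = 2457/10000
Equal ✓ → Independent

Yes, independent


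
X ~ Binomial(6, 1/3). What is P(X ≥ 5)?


P(X ≥ 5) = Σ P(X=i) for i=5..6
P(X=5) = 4/243
P(X=6) = 1/729
Sum = 13/729

P(X ≥ 5) = 13/729 ≈ 1.78%


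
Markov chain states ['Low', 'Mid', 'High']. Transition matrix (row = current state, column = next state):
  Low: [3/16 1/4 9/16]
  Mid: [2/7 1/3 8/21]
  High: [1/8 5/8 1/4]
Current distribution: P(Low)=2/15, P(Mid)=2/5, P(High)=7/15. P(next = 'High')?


P(next=High) = Σᵢ P(now=i)×P(i→High)
= 2/15×9/16 + 2/5×8/21 + 7/15×1/4
= 3/40 + 16/105 + 7/60 = 289/840

P = 289/840 ≈ 0.3440


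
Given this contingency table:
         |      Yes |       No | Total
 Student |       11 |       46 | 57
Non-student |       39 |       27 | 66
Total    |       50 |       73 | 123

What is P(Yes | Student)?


P(Yes | Student) = 11/(11+46) = 11/57

P(Yes|Student) = 11/57 ≈ 19.30%


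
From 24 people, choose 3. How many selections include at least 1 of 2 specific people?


Complement: C(24,3) - C(22,3) = 2024 - 1540 = 484

484


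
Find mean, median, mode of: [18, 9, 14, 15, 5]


Sorted: [5, 9, 14, 15, 18]
Mean = 61/5
Median = 14
Freq: {18: 1, 9: 1, 14: 1, 15: 1, 5: 1}
Mode: No mode

Mean=61/5, Median=14, Mode=No mode


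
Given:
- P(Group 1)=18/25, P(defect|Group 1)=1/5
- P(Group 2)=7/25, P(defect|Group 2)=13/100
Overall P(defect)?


P(B) = Σ P(B|Aᵢ)×P(Aᵢ)
  1/5×18/25 = 18/125
  13/100×7/25 = 91/2500
Sum = 451/2500

P(defect) = 451/2500 ≈ 18.04%


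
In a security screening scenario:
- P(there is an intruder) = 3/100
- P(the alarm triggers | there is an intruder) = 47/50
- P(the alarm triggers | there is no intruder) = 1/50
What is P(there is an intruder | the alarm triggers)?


Using Bayes' theorem:
P(A|B) = P(B|A)·P(A) / P(B)

P(the alarm triggers) = 47/50 × 3/100 + 1/50 × 97/100
= 141/5000 + 97/5000 = 119/2500

P(there is an intruder|the alarm triggers) = (141/5000) / (119/2500) = 141/238

P(there is an intruder|the alarm triggers) = 141/238 ≈ 59.24%


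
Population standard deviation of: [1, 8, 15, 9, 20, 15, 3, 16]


Mean = 87/8
  (1-87/8)²=6241/64
  (8-87/8)²=529/64
  (15-87/8)²=1089/64
  (9-87/8)²=225/64
  (20-87/8)²=5329/64
  (15-87/8)²=1089/64
  (3-87/8)²=3969/64
  (16-87/8)²=1681/64
Σ(x-μ)² = 2519/8
σ² = (2519/8)/8 = 2519/64

σ = √(2519/64) ≈ 6.2737


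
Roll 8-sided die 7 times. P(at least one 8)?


P(no 8)^7 = (7/8)^7 = 823543/2097152
P(≥1) = 1 - 823543/2097152 = 1273609/2097152

P = 1273609/2097152 ≈ 60.73%


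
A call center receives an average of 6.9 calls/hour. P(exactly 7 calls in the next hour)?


Poisson(λ=6.9): P(X=7) = e^(-λ)×λ^k/k!
= e^(-6.9) × 6.9^7 / 7!
≈ 0.001007785429 × 744635.325259 / 5040 ≈ 0.148895

P(X=7) ≈ 0.148895 ≈ 14.89%


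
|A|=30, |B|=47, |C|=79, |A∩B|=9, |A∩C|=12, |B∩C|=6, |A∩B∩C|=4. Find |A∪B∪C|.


|A∪B∪C| = 30+47+79-9-12-6+4 = 133

|A∪B∪C| = 133


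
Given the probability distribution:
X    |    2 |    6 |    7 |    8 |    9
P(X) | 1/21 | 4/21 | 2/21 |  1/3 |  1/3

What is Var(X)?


E[X] = 53/7
E[X²] = 1261/21
Var(X) = E[X²] - (E[X])² = 1261/21 - 2809/49 = 400/147

Var(X) = 400/147 ≈ 2.7211


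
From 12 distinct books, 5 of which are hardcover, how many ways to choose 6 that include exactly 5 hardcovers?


Choose 5 of the 5 hardcovers and 1 of the other 7 books:
C(5,5)×C(7,1) = 1×7 = 7

7


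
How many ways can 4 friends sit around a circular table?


Circular arrangements of 4 distinct objects: fix one position to break rotational symmetry.
(n-1)! = 3! = 6

6


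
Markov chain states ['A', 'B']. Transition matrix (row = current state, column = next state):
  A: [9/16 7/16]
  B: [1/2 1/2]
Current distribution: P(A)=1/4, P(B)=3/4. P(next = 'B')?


P(next=B) = Σᵢ P(now=i)×P(i→B)
= 1/4×7/16 + 3/4×1/2
= 7/64 + 3/8 = 31/64

P = 31/64 ≈ 0.4844


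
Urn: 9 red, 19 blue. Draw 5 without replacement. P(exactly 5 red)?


Hypergeometric: C(9,5)×C(19,0)/C(28,5)
= 126×1/98280 = 1/780

P(X=5) = 1/780 ≈ 0.13%


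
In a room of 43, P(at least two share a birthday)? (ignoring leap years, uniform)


P(all different) = Π(365-i)/365 for i=0..42
= 0.076077
P(match) = 1 - 0.076077 = 0.923923

P ≈ 0.9239 ≈ 92.39%


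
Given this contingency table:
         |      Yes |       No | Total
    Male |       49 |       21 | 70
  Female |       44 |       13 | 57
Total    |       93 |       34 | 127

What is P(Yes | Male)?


P(Yes | Male) = 49/(49+21) = 49/70 = 7/10

P(Yes|Male) = 7/10 ≈ 70.00%


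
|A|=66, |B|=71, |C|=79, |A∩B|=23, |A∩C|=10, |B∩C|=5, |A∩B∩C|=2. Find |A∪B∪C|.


|A∪B∪C| = 66+71+79-23-10-5+2 = 180

|A∪B∪C| = 180


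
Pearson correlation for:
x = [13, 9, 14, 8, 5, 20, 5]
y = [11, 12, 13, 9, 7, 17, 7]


n=7, Σx=74, Σy=76, Σxy=915, Σx²=960, Σy²=902
r = (7×915 - 74×76)/√((7×960 - 74²)(7×902 - 76²))
= 781/√(1244×538) = 781/√669272 ≈ 781/818.0905 ≈ 0.9547

r ≈ 0.9547


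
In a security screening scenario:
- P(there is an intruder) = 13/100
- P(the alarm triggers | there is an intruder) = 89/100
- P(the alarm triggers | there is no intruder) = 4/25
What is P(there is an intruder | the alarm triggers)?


Using Bayes' theorem:
P(A|B) = P(B|A)·P(A) / P(B)

P(the alarm triggers) = 89/100 × 13/100 + 4/25 × 87/100
= 1157/10000 + 87/625 = 2549/10000

P(there is an intruder|the alarm triggers) = (1157/10000) / (2549/10000) = 1157/2549

P(there is an intruder|the alarm triggers) = 1157/2549 ≈ 45.39%


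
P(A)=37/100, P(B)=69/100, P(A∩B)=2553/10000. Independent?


P(A)×P(B) = 2553/10000
P(A∩B) = 2553/10000
Equal ✓ → Independent

Yes, independent


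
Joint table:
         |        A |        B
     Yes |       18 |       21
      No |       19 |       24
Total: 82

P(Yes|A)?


P(Yes|A) = 18/(18+19) = 18/37

P = 18/37 ≈ 48.65%


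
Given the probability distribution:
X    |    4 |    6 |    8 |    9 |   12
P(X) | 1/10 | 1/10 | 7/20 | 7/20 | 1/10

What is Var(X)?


E[X] = 163/20
E[X²] = 1407/20
Var(X) = E[X²] - (E[X])² = 1407/20 - 26569/400 = 1571/400

Var(X) = 1571/400 ≈ 3.9275


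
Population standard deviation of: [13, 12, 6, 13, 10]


Mean = 54/5
  (13-54/5)²=121/25
  (12-54/5)²=36/25
  (6-54/5)²=576/25
  (13-54/5)²=121/25
  (10-54/5)²=16/25
Σ(x-μ)² = 174/5
σ² = (174/5)/5 = 174/25

σ = √(174/25) ≈ 2.6382


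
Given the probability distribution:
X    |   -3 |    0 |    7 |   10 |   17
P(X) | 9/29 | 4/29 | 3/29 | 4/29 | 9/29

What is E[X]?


E[X] = Σ x·P(X=x)
= (-3)×(9/29) + (0)×(4/29) + (7)×(3/29) + (10)×(4/29) + (17)×(9/29)
= 187/29

E[X] = 187/29


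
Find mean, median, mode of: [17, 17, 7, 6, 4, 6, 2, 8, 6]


Sorted: [2, 4, 6, 6, 6, 7, 8, 17, 17]
Mean = 73/9
Median = 6
Freq: {17: 2, 7: 1, 6: 3, 4: 1, 2: 1, 8: 1}
Mode: [6]

Mean=73/9, Median=6, Mode=6


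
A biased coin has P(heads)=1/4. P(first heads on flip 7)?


Geometric: P(X=7) = (1-p)^(k-1)×p = (3/4)^6×1/4 = 729/16384

P(X=7) = 729/16384 ≈ 4.45%


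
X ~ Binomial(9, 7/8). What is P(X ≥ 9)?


P(X ≥ 9) = Σ P(X=i) for i=9..9
P(X=9) = 40353607/134217728
Sum = 40353607/134217728

P(X ≥ 9) = 40353607/134217728 ≈ 30.07%
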